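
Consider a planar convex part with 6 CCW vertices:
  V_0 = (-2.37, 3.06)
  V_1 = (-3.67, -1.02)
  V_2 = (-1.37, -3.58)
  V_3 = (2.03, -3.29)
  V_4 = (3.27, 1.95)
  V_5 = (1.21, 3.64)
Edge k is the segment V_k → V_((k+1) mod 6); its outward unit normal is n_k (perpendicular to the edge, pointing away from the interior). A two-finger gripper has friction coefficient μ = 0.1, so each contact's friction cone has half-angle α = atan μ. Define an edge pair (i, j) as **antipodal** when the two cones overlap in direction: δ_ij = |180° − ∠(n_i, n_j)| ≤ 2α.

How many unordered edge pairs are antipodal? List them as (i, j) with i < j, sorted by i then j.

count = 3; pairs: (0,3), (1,4), (2,5)

α = atan 0.1 = 5.71°;  2α = 11.42°
n_0 = (-0.9528, +0.3036)
n_1 = (-0.7439, -0.6683)
n_2 = (+0.0850, -0.9964)
n_3 = (+0.9731, -0.2303)
n_4 = (+0.6343, +0.7731)
n_5 = (-0.1599, +0.9871)
  (0,1): δ = 120.39°  ·
  (0,2): δ = 67.45°  ·
  (0,3): δ = 4.36°  ✓
  (0,4): δ = 68.31°  ·
  (0,5): δ = 116.88°  ·
  (1,2): δ = 127.06°  ·
  (1,3): δ = 55.25°  ·
  (1,4): δ = 8.70°  ✓
  (1,5): δ = 57.26°  ·
  (2,3): δ = 108.19°  ·
  (2,4): δ = 44.24°  ·
  (2,5): δ = 4.33°  ✓
  (3,4): δ = 116.05°  ·
  (3,5): δ = 67.48°  ·
  (4,5): δ = 131.43°  ·
antipodal pairs: 3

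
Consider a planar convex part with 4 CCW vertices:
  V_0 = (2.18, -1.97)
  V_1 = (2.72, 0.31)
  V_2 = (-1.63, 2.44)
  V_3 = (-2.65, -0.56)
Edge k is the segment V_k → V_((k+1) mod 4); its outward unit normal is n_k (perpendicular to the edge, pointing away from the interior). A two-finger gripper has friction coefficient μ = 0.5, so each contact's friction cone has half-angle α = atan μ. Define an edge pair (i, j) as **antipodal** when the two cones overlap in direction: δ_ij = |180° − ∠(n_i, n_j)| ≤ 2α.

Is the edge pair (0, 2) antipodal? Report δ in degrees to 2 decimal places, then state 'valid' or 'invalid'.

α = atan 0.5 = 26.57°;  2α = 53.13°
edge 0: e_0 = (+0.54, +2.28);  n_0 = (+0.9731, -0.2305)
edge 2: e_2 = (-1.02, -3.00);  n_2 = (-0.9468, +0.3219)
∠(n_0, n_2) = 174.55°
δ = |180° − 174.55°| = 5.45°
5.45° ≤ 2α = 53.13°  →  valid

δ = 5.45°, valid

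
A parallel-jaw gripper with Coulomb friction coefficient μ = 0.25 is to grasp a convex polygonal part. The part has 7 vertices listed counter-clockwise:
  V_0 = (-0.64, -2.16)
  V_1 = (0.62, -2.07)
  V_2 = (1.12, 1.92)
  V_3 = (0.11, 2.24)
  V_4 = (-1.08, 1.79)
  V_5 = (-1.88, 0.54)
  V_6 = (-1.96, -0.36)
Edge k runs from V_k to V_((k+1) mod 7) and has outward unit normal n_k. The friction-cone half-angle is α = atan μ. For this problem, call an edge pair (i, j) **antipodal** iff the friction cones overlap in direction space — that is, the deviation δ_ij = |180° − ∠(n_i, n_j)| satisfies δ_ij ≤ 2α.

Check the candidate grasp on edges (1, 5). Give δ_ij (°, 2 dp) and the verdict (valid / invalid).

δ = 2.06°, valid

α = atan 0.25 = 14.04°;  2α = 28.07°
edge 1: e_1 = (+0.50, +3.99);  n_1 = (+0.9922, -0.1243)
edge 5: e_5 = (-0.08, -0.90);  n_5 = (-0.9961, +0.0885)
∠(n_1, n_5) = 177.94°
δ = |180° − 177.94°| = 2.06°
2.06° ≤ 2α = 28.07°  →  valid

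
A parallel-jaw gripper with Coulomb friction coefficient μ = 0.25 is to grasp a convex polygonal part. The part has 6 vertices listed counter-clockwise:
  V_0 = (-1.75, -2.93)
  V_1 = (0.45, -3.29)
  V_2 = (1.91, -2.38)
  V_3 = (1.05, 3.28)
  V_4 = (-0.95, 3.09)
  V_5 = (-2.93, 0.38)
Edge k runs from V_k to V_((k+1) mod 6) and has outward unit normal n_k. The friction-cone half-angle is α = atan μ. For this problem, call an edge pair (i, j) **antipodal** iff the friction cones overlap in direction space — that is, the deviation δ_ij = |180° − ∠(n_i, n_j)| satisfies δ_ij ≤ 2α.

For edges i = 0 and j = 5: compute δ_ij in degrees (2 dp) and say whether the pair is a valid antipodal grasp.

α = atan 0.25 = 14.04°;  2α = 28.07°
edge 0: e_0 = (+2.20, -0.36);  n_0 = (-0.1615, -0.9869)
edge 5: e_5 = (+1.18, -3.31);  n_5 = (-0.9419, -0.3358)
∠(n_0, n_5) = 61.09°
δ = |180° − 61.09°| = 118.91°
118.91° > 2α = 28.07°  →  invalid

δ = 118.91°, invalid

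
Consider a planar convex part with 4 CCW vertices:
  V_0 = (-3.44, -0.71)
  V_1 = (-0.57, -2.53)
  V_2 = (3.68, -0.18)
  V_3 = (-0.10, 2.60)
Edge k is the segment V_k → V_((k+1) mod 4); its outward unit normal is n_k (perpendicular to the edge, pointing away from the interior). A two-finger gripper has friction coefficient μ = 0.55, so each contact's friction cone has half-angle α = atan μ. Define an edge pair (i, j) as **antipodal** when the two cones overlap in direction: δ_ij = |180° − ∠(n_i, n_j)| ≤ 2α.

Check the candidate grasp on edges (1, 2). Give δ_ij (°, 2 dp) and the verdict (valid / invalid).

δ = 65.27°, invalid

α = atan 0.55 = 28.81°;  2α = 57.62°
edge 1: e_1 = (+4.25, +2.35);  n_1 = (+0.4839, -0.8751)
edge 2: e_2 = (-3.78, +2.78);  n_2 = (+0.5925, +0.8056)
∠(n_1, n_2) = 114.73°
δ = |180° − 114.73°| = 65.27°
65.27° > 2α = 57.62°  →  invalid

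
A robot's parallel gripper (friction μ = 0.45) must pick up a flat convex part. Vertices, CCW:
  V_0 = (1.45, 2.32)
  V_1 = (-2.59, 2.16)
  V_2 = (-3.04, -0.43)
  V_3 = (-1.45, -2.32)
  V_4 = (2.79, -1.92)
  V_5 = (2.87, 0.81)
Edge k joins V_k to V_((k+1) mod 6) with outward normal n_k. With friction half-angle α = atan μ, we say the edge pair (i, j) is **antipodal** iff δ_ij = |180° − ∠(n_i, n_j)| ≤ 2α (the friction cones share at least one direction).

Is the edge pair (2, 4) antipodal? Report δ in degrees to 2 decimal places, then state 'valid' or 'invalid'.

α = atan 0.45 = 24.23°;  2α = 48.46°
edge 2: e_2 = (+1.59, -1.89);  n_2 = (-0.7652, -0.6438)
edge 4: e_4 = (+0.08, +2.73);  n_4 = (+0.9996, -0.0293)
∠(n_2, n_4) = 138.25°
δ = |180° − 138.25°| = 41.75°
41.75° ≤ 2α = 48.46°  →  valid

δ = 41.75°, valid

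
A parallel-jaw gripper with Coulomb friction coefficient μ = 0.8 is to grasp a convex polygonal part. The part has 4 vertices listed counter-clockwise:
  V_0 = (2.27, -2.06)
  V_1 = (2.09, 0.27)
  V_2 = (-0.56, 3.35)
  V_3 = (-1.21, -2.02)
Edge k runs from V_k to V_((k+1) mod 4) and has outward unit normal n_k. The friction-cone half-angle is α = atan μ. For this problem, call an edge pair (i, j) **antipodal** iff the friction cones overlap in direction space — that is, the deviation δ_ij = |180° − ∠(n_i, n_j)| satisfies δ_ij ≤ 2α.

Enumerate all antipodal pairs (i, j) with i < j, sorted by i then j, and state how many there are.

α = atan 0.8 = 38.66°;  2α = 77.32°
n_0 = (+0.9970, +0.0770)
n_1 = (+0.7580, +0.6522)
n_2 = (-0.9928, +0.1202)
n_3 = (-0.0115, -0.9999)
  (0,1): δ = 143.71°  ·
  (0,2): δ = 11.32°  ✓
  (0,3): δ = 84.92°  ·
  (1,2): δ = 47.61°  ✓
  (1,3): δ = 48.63°  ✓
  (2,3): δ = 83.76°  ·
antipodal pairs: 3

count = 3; pairs: (0,2), (1,2), (1,3)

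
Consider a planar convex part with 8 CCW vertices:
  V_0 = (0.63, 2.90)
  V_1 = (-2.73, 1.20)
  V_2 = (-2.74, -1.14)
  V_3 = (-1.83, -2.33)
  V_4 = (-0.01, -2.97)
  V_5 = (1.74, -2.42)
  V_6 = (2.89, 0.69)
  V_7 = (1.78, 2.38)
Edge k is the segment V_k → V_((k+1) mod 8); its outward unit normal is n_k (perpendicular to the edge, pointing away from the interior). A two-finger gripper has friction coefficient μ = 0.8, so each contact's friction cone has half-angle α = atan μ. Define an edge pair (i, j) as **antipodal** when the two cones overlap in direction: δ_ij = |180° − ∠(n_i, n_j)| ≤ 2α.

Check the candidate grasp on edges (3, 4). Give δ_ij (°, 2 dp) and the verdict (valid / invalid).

δ = 143.18°, invalid

α = atan 0.8 = 38.66°;  2α = 77.32°
edge 3: e_3 = (+1.82, -0.64);  n_3 = (-0.3317, -0.9434)
edge 4: e_4 = (+1.75, +0.55);  n_4 = (+0.2998, -0.9540)
∠(n_3, n_4) = 36.82°
δ = |180° − 36.82°| = 143.18°
143.18° > 2α = 77.32°  →  invalid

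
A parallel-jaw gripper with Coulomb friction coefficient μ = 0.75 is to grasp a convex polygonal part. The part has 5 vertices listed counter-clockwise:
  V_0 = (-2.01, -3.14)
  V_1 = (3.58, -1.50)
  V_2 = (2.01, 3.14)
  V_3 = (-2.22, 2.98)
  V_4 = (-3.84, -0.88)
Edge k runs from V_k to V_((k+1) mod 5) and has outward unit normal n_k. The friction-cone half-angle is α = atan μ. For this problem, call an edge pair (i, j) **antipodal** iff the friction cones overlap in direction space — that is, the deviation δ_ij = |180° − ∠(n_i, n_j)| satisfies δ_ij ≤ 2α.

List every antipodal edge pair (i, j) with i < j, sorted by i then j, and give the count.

count = 5; pairs: (0,2), (0,3), (1,3), (1,4), (2,4)

α = atan 0.75 = 36.87°;  2α = 73.74°
n_0 = (+0.2815, -0.9596)
n_1 = (+0.9472, +0.3205)
n_2 = (-0.0378, +0.9993)
n_3 = (-0.9221, +0.3870)
n_4 = (-0.7772, -0.6293)
  (0,1): δ = 87.66°  ·
  (0,2): δ = 14.18°  ✓
  (0,3): δ = 50.88°  ✓
  (0,4): δ = 112.65°  ·
  (1,2): δ = 106.53°  ·
  (1,3): δ = 41.46°  ✓
  (1,4): δ = 20.30°  ✓
  (2,3): δ = 114.93°  ·
  (2,4): δ = 53.17°  ✓
  (3,4): δ = 118.23°  ·
antipodal pairs: 5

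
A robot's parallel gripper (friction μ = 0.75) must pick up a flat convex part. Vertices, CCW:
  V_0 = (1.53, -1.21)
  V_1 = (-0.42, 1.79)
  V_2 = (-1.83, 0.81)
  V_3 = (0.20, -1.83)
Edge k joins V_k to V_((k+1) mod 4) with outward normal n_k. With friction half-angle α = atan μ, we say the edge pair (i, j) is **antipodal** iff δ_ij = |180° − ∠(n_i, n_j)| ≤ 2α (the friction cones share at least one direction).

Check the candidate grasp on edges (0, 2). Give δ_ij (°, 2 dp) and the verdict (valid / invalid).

α = atan 0.75 = 36.87°;  2α = 73.74°
edge 0: e_0 = (-1.95, +3.00);  n_0 = (+0.8384, +0.5450)
edge 2: e_2 = (+2.03, -2.64);  n_2 = (-0.7927, -0.6096)
∠(n_0, n_2) = 175.47°
δ = |180° − 175.47°| = 4.53°
4.53° ≤ 2α = 73.74°  →  valid

δ = 4.53°, valid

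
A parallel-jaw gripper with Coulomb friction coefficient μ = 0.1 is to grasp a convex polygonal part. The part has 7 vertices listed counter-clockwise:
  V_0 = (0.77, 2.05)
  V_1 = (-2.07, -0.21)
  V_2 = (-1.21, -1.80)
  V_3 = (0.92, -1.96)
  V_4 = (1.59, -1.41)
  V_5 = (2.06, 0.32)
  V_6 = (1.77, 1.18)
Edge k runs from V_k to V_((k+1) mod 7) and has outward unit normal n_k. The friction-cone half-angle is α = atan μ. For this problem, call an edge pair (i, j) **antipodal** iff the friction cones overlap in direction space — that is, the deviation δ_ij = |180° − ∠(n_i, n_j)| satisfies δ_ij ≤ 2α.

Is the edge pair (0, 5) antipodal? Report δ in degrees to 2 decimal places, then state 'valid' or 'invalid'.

δ = 70.12°, invalid

α = atan 0.1 = 5.71°;  2α = 11.42°
edge 0: e_0 = (-2.84, -2.26);  n_0 = (-0.6227, +0.7825)
edge 5: e_5 = (-0.29, +0.86);  n_5 = (+0.9476, +0.3195)
∠(n_0, n_5) = 109.88°
δ = |180° − 109.88°| = 70.12°
70.12° > 2α = 11.42°  →  invalid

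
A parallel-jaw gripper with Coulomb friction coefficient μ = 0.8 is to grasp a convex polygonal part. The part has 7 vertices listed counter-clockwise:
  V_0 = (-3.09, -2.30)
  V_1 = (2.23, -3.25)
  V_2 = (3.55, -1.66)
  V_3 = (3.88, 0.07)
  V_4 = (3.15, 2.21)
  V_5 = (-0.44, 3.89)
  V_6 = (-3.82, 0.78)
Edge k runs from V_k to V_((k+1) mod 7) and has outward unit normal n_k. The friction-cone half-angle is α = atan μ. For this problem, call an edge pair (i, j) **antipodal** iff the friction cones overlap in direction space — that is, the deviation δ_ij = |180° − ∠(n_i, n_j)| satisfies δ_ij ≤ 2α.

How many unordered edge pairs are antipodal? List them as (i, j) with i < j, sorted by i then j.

α = atan 0.8 = 38.66°;  2α = 77.32°
n_0 = (-0.1758, -0.9844)
n_1 = (+0.7694, -0.6388)
n_2 = (+0.9823, -0.1874)
n_3 = (+0.9464, +0.3229)
n_4 = (+0.4239, +0.9057)
n_5 = (-0.6771, +0.7359)
n_6 = (-0.9730, -0.2306)
  (0,1): δ = 119.57°  ·
  (0,2): δ = 90.67°  ·
  (0,3): δ = 61.04°  ✓
  (0,4): δ = 14.95°  ✓
  (0,5): δ = 52.74°  ✓
  (0,6): δ = 113.46°  ·
  (1,2): δ = 151.10°  ·
  (1,3): δ = 121.47°  ·
  (1,4): δ = 75.38°  ✓
  (1,5): δ = 7.68°  ✓
  (1,6): δ = 53.03°  ✓
  (2,3): δ = 150.36°  ·
  (2,4): δ = 104.28°  ·
  (2,5): δ = 36.58°  ✓
  (2,6): δ = 24.13°  ✓
  (3,4): δ = 133.91°  ·
  (3,5): δ = 66.22°  ✓
  (3,6): δ = 5.50°  ✓
  (4,5): δ = 112.30°  ·
  (4,6): δ = 51.59°  ✓
  (5,6): δ = 119.28°  ·
antipodal pairs: 11

count = 11; pairs: (0,3), (0,4), (0,5), (1,4), (1,5), (1,6), (2,5), (2,6), (3,5), (3,6), (4,6)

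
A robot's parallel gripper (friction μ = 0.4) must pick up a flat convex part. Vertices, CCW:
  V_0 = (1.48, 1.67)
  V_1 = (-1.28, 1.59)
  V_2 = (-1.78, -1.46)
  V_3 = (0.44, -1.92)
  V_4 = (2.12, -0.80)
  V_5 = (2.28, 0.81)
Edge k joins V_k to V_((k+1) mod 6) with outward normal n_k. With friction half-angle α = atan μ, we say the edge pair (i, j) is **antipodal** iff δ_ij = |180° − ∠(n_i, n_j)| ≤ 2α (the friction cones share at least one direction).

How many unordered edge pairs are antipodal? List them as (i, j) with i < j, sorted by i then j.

count = 4; pairs: (0,2), (0,3), (1,4), (2,5)

α = atan 0.4 = 21.80°;  2α = 43.60°
n_0 = (-0.0290, +0.9996)
n_1 = (-0.9868, +0.1618)
n_2 = (-0.2029, -0.9792)
n_3 = (+0.5547, -0.8321)
n_4 = (+0.9951, -0.0989)
n_5 = (+0.7322, +0.6811)
  (0,1): δ = 100.97°  ·
  (0,2): δ = 13.37°  ✓
  (0,3): δ = 32.03°  ✓
  (0,4): δ = 82.66°  ·
  (0,5): δ = 131.27°  ·
  (1,2): δ = 92.40°  ·
  (1,3): δ = 47.00°  ·
  (1,4): δ = 3.63°  ✓
  (1,5): δ = 52.24°  ·
  (2,3): δ = 134.60°  ·
  (2,4): δ = 83.97°  ·
  (2,5): δ = 35.36°  ✓
  (3,4): δ = 129.37°  ·
  (3,5): δ = 80.76°  ·
  (4,5): δ = 131.39°  ·
antipodal pairs: 4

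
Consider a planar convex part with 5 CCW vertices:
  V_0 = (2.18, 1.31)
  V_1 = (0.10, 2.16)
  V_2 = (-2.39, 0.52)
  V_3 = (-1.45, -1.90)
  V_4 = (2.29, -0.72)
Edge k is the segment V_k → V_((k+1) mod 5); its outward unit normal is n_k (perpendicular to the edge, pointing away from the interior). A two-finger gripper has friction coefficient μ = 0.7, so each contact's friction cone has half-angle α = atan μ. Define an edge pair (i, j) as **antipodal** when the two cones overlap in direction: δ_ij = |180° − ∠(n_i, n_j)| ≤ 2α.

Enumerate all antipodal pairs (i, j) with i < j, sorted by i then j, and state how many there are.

count = 5; pairs: (0,2), (0,3), (1,3), (1,4), (2,4)

α = atan 0.7 = 34.99°;  2α = 69.98°
n_0 = (+0.3783, +0.9257)
n_1 = (-0.5500, +0.8351)
n_2 = (-0.9321, -0.3621)
n_3 = (+0.3009, -0.9537)
n_4 = (+0.9985, +0.0541)
  (0,1): δ = 124.40°  ·
  (0,2): δ = 46.54°  ✓
  (0,3): δ = 39.74°  ✓
  (0,4): δ = 115.33°  ·
  (1,2): δ = 102.14°  ·
  (1,3): δ = 15.86°  ✓
  (1,4): δ = 59.73°  ✓
  (2,3): δ = 93.72°  ·
  (2,4): δ = 18.13°  ✓
  (3,4): δ = 104.41°  ·
antipodal pairs: 5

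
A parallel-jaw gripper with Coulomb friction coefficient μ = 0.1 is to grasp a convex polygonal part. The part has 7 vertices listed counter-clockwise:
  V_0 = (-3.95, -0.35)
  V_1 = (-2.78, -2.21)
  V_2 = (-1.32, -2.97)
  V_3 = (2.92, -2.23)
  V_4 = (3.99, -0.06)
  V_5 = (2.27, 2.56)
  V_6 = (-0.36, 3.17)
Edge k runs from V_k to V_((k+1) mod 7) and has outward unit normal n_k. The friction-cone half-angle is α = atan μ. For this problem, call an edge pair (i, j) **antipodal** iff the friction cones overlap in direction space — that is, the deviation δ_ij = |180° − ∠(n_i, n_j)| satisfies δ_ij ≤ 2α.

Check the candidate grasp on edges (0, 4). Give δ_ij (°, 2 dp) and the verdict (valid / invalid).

α = atan 0.1 = 5.71°;  2α = 11.42°
edge 0: e_0 = (+1.17, -1.86);  n_0 = (-0.8465, -0.5325)
edge 4: e_4 = (-1.72, +2.62);  n_4 = (+0.8360, +0.5488)
∠(n_0, n_4) = 178.89°
δ = |180° − 178.89°| = 1.11°
1.11° ≤ 2α = 11.42°  →  valid

δ = 1.11°, valid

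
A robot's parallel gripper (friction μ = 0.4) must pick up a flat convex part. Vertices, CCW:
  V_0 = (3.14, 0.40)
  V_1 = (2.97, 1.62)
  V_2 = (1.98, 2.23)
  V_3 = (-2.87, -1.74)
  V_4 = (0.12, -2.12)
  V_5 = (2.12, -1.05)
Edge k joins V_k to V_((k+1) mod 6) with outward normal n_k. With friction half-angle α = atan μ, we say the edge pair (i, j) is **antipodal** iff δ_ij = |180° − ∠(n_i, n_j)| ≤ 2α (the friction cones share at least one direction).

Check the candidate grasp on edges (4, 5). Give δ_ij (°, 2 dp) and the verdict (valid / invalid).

α = atan 0.4 = 21.80°;  2α = 43.60°
edge 4: e_4 = (+2.00, +1.07);  n_4 = (+0.4717, -0.8817)
edge 5: e_5 = (+1.02, +1.45);  n_5 = (+0.8179, -0.5754)
∠(n_4, n_5) = 26.73°
δ = |180° − 26.73°| = 153.27°
153.27° > 2α = 43.60°  →  invalid

δ = 153.27°, invalid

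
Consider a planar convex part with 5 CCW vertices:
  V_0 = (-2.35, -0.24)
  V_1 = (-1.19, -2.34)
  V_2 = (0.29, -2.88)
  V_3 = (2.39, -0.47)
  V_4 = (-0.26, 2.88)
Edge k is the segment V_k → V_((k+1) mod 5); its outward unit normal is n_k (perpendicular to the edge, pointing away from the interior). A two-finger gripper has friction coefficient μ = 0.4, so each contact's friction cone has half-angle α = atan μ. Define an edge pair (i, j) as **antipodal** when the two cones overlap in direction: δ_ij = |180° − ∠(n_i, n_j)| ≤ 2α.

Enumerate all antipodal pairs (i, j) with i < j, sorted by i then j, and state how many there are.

α = atan 0.4 = 21.80°;  2α = 43.60°
n_0 = (-0.8753, -0.4835)
n_1 = (-0.3428, -0.9394)
n_2 = (+0.7539, -0.6570)
n_3 = (+0.7843, +0.6204)
n_4 = (-0.8308, +0.5565)
  (0,1): δ = 138.96°  ·
  (0,2): δ = 69.98°  ·
  (0,3): δ = 9.43°  ✓
  (0,4): δ = 117.27°  ·
  (1,2): δ = 111.02°  ·
  (1,3): δ = 31.61°  ✓
  (1,4): δ = 76.23°  ·
  (2,3): δ = 100.59°  ·
  (2,4): δ = 7.25°  ✓
  (3,4): δ = 72.16°  ·
antipodal pairs: 3

count = 3; pairs: (0,3), (1,3), (2,4)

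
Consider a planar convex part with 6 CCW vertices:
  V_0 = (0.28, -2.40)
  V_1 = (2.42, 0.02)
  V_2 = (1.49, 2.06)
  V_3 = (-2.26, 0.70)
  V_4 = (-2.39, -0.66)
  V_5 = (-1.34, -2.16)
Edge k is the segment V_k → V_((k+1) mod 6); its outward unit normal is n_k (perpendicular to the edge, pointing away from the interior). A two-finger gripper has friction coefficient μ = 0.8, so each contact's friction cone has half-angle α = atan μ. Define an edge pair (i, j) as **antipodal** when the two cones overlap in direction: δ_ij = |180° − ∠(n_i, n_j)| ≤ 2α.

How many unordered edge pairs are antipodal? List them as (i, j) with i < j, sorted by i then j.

count = 8; pairs: (0,2), (0,3), (0,4), (1,3), (1,4), (1,5), (2,4), (2,5)

α = atan 0.8 = 38.66°;  2α = 77.32°
n_0 = (+0.7491, -0.6624)
n_1 = (+0.9099, +0.4148)
n_2 = (-0.3409, +0.9401)
n_3 = (-0.9955, +0.0952)
n_4 = (-0.8192, -0.5735)
n_5 = (-0.1465, -0.9892)
  (0,1): δ = 114.01°  ·
  (0,2): δ = 28.58°  ✓
  (0,3): δ = 36.03°  ✓
  (0,4): δ = 76.48°  ✓
  (0,5): δ = 123.06°  ·
  (1,2): δ = 94.57°  ·
  (1,3): δ = 29.97°  ✓
  (1,4): δ = 10.48°  ✓
  (1,5): δ = 57.07°  ✓
  (2,3): δ = 115.39°  ·
  (2,4): δ = 74.94°  ✓
  (2,5): δ = 28.36°  ✓
  (3,4): δ = 139.55°  ·
  (3,5): δ = 92.97°  ·
  (4,5): δ = 133.42°  ·
antipodal pairs: 8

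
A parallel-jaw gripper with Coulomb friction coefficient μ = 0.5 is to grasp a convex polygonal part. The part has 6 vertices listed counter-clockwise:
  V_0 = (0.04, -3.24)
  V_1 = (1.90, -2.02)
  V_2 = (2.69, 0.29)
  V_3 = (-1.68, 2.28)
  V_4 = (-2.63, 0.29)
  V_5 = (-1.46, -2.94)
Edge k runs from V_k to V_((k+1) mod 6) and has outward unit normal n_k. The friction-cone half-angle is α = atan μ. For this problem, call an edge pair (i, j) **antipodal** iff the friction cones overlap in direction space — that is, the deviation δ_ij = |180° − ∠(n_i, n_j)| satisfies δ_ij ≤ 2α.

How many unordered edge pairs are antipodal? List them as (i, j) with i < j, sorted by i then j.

α = atan 0.5 = 26.57°;  2α = 53.13°
n_0 = (+0.5485, -0.8362)
n_1 = (+0.9462, -0.3236)
n_2 = (+0.4144, +0.9101)
n_3 = (-0.9024, +0.4308)
n_4 = (-0.9402, -0.3406)
n_5 = (-0.1961, -0.9806)
  (0,1): δ = 142.14°  ·
  (0,2): δ = 57.74°  ·
  (0,3): δ = 31.22°  ✓
  (0,4): δ = 76.65°  ·
  (0,5): δ = 135.43°  ·
  (1,2): δ = 95.60°  ·
  (1,3): δ = 6.64°  ✓
  (1,4): δ = 38.79°  ✓
  (1,5): δ = 97.57°  ·
  (2,3): δ = 91.04°  ·
  (2,4): δ = 45.60°  ✓
  (2,5): δ = 13.17°  ✓
  (3,4): δ = 134.57°  ·
  (3,5): δ = 75.79°  ·
  (4,5): δ = 121.22°  ·
antipodal pairs: 5

count = 5; pairs: (0,3), (1,3), (1,4), (2,4), (2,5)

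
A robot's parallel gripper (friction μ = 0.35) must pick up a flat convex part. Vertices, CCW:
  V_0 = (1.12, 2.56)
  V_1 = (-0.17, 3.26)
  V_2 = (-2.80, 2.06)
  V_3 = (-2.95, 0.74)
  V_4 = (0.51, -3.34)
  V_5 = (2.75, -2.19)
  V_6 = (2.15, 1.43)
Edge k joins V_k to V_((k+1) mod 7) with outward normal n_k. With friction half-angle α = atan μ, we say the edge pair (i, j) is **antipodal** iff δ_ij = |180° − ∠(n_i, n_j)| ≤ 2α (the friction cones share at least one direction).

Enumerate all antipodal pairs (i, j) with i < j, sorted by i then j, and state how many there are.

α = atan 0.35 = 19.29°;  2α = 38.58°
n_0 = (+0.4769, +0.8789)
n_1 = (-0.4151, +0.9098)
n_2 = (-0.9936, +0.1129)
n_3 = (-0.7627, -0.6468)
n_4 = (+0.4567, -0.8896)
n_5 = (+0.9865, +0.1635)
n_6 = (+0.7391, +0.6736)
  (0,1): δ = 126.99°  ·
  (0,2): δ = 68.00°  ·
  (0,3): δ = 21.21°  ✓
  (0,4): δ = 55.66°  ·
  (0,5): δ = 127.90°  ·
  (0,6): δ = 160.84°  ·
  (1,2): δ = 121.01°  ·
  (1,3): δ = 74.23°  ·
  (1,4): δ = 2.65°  ✓
  (1,5): δ = 74.89°  ·
  (1,6): δ = 107.82°  ·
  (2,3): δ = 133.22°  ·
  (2,4): δ = 56.34°  ·
  (2,5): δ = 15.89°  ✓
  (2,6): δ = 48.83°  ·
  (3,4): δ = 103.12°  ·
  (3,5): δ = 30.89°  ✓
  (3,6): δ = 2.05°  ✓
  (4,5): δ = 107.76°  ·
  (4,6): δ = 74.83°  ·
  (5,6): δ = 147.06°  ·
antipodal pairs: 5

count = 5; pairs: (0,3), (1,4), (2,5), (3,5), (3,6)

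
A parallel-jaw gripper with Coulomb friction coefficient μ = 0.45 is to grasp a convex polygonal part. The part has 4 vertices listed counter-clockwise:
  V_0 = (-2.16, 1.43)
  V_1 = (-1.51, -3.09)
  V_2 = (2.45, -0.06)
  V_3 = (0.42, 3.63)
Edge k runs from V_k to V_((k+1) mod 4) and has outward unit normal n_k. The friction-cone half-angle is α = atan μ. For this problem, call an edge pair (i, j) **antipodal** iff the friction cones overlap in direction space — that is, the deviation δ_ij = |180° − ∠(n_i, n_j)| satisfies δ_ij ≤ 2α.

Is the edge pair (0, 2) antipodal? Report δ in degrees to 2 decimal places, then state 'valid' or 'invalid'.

α = atan 0.45 = 24.23°;  2α = 48.46°
edge 0: e_0 = (+0.65, -4.52);  n_0 = (-0.9898, -0.1423)
edge 2: e_2 = (-2.03, +3.69);  n_2 = (+0.8762, +0.4820)
∠(n_0, n_2) = 159.37°
δ = |180° − 159.37°| = 20.63°
20.63° ≤ 2α = 48.46°  →  valid

δ = 20.63°, valid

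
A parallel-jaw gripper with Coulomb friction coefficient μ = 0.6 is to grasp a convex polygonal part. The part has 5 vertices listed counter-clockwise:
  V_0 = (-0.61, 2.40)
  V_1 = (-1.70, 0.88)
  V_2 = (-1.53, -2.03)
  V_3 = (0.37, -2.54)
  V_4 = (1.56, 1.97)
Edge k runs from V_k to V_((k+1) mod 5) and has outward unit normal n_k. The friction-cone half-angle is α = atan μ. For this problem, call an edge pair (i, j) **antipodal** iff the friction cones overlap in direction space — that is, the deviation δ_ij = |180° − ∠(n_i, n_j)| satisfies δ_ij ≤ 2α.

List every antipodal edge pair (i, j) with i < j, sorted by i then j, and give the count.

count = 3; pairs: (0,3), (1,3), (2,4)

α = atan 0.6 = 30.96°;  2α = 61.93°
n_0 = (-0.8126, +0.5828)
n_1 = (-0.9983, -0.0583)
n_2 = (-0.2592, -0.9658)
n_3 = (+0.9669, -0.2551)
n_4 = (+0.1944, +0.9809)
  (0,1): δ = 141.01°  ·
  (0,2): δ = 69.38°  ·
  (0,3): δ = 20.86°  ✓
  (0,4): δ = 114.44°  ·
  (1,2): δ = 108.37°  ·
  (1,3): δ = 18.12°  ✓
  (1,4): δ = 75.45°  ·
  (2,3): δ = 89.76°  ·
  (2,4): δ = 3.82°  ✓
  (3,4): δ = 86.43°  ·
antipodal pairs: 3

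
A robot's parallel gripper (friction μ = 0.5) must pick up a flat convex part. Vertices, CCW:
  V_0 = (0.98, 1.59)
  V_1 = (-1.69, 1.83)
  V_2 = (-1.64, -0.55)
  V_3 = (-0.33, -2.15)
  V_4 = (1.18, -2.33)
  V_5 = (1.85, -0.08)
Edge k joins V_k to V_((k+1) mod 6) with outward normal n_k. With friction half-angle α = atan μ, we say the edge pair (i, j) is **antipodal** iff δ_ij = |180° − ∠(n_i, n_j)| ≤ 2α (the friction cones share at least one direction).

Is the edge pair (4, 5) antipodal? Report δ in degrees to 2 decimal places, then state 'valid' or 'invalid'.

α = atan 0.5 = 26.57°;  2α = 53.13°
edge 4: e_4 = (+0.67, +2.25);  n_4 = (+0.9584, -0.2854)
edge 5: e_5 = (-0.87, +1.67);  n_5 = (+0.8869, +0.4620)
∠(n_4, n_5) = 44.10°
δ = |180° − 44.10°| = 135.90°
135.90° > 2α = 53.13°  →  invalid

δ = 135.90°, invalid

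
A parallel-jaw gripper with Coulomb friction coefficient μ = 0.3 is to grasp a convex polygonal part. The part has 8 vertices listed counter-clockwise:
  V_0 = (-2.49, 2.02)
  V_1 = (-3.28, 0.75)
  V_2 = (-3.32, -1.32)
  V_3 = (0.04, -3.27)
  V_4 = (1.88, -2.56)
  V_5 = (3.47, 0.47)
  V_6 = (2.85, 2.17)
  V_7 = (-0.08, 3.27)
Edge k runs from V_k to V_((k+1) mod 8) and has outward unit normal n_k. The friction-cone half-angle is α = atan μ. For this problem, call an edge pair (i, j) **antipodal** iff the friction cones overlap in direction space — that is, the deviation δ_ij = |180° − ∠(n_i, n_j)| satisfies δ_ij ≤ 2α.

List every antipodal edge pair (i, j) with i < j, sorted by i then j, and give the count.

α = atan 0.3 = 16.70°;  2α = 33.40°
n_0 = (-0.8491, +0.5282)
n_1 = (-0.9998, +0.0193)
n_2 = (-0.5019, -0.8649)
n_3 = (+0.3600, -0.9330)
n_4 = (+0.8855, -0.4647)
n_5 = (+0.9395, +0.3426)
n_6 = (+0.3515, +0.9362)
n_7 = (-0.4604, +0.8877)
  (0,1): δ = 149.22°  ·
  (0,2): δ = 88.25°  ·
  (0,3): δ = 37.02°  ·
  (0,4): δ = 4.20°  ✓
  (0,5): δ = 51.92°  ·
  (0,6): δ = 101.31°  ·
  (0,7): δ = 149.30°  ·
  (1,2): δ = 119.02°  ·
  (1,3): δ = 67.79°  ·
  (1,4): δ = 26.58°  ✓
  (1,5): δ = 21.14°  ✓
  (1,6): δ = 70.53°  ·
  (1,7): δ = 118.52°  ·
  (2,3): δ = 128.77°  ·
  (2,4): δ = 87.56°  ·
  (2,5): δ = 39.83°  ·
  (2,6): δ = 9.55°  ✓
  (2,7): δ = 57.54°  ·
  (3,4): δ = 138.79°  ·
  (3,5): δ = 91.06°  ·
  (3,6): δ = 41.68°  ·
  (3,7): δ = 6.31°  ✓
  (4,5): δ = 132.27°  ·
  (4,6): δ = 82.89°  ·
  (4,7): δ = 34.90°  ·
  (5,6): δ = 130.61°  ·
  (5,7): δ = 82.62°  ·
  (6,7): δ = 132.01°  ·
antipodal pairs: 5

count = 5; pairs: (0,4), (1,4), (1,5), (2,6), (3,7)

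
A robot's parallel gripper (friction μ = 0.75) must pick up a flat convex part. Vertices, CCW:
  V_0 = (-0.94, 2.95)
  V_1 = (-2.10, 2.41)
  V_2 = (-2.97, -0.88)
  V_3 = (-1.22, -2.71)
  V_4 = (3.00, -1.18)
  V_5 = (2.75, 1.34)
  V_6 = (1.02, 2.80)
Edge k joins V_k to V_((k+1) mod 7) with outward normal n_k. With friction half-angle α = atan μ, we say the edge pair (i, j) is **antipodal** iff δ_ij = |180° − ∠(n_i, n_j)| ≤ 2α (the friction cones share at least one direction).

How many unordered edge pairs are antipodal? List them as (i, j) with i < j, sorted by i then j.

count = 11; pairs: (0,2), (0,3), (0,4), (1,3), (1,4), (1,5), (2,4), (2,5), (2,6), (3,5), (3,6)

α = atan 0.75 = 36.87°;  2α = 73.74°
n_0 = (-0.4220, +0.9066)
n_1 = (-0.9668, +0.2557)
n_2 = (-0.7227, -0.6911)
n_3 = (+0.3408, -0.9401)
n_4 = (+0.9951, +0.0987)
n_5 = (+0.6450, +0.7642)
n_6 = (+0.0763, +0.9971)
  (0,1): δ = 129.77°  ·
  (0,2): δ = 71.24°  ✓
  (0,3): δ = 5.03°  ✓
  (0,4): δ = 70.70°  ✓
  (0,5): δ = 114.88°  ·
  (0,6): δ = 150.66°  ·
  (1,2): δ = 121.47°  ·
  (1,3): δ = 55.26°  ✓
  (1,4): δ = 20.48°  ✓
  (1,5): δ = 64.65°  ✓
  (1,6): δ = 100.44°  ·
  (2,3): δ = 113.79°  ·
  (2,4): δ = 38.05°  ✓
  (2,5): δ = 6.12°  ✓
  (2,6): δ = 41.90°  ✓
  (3,4): δ = 104.26°  ·
  (3,5): δ = 60.09°  ✓
  (3,6): δ = 24.30°  ✓
  (4,5): δ = 135.83°  ·
  (4,6): δ = 100.04°  ·
  (5,6): δ = 144.21°  ·
antipodal pairs: 11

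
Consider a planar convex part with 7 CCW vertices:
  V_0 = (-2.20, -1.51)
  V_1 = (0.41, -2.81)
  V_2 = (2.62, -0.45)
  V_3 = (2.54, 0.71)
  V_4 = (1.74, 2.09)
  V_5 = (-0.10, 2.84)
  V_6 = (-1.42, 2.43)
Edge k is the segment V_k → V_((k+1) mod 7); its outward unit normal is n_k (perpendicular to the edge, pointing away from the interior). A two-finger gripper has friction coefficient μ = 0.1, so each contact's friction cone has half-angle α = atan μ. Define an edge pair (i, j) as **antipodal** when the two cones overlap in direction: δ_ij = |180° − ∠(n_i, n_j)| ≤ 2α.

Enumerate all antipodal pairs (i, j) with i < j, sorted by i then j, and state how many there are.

α = atan 0.1 = 5.71°;  2α = 11.42°
n_0 = (-0.4458, -0.8951)
n_1 = (+0.7299, -0.6835)
n_2 = (+0.9976, +0.0688)
n_3 = (+0.8651, +0.5015)
n_4 = (+0.3775, +0.9260)
n_5 = (-0.2966, +0.9550)
n_6 = (-0.9810, +0.1942)
  (0,1): δ = 106.64°  ·
  (0,2): δ = 59.58°  ·
  (0,3): δ = 33.42°  ·
  (0,4): δ = 4.30°  ✓
  (0,5): δ = 43.73°  ·
  (0,6): δ = 105.28°  ·
  (1,2): δ = 132.93°  ·
  (1,3): δ = 106.78°  ·
  (1,4): δ = 69.06°  ·
  (1,5): δ = 29.62°  ·
  (1,6): δ = 31.92°  ·
  (2,3): δ = 153.84°  ·
  (2,4): δ = 116.12°  ·
  (2,5): δ = 76.69°  ·
  (2,6): δ = 15.14°  ·
  (3,4): δ = 142.28°  ·
  (3,5): δ = 102.85°  ·
  (3,6): δ = 41.30°  ·
  (4,5): δ = 140.57°  ·
  (4,6): δ = 79.02°  ·
  (5,6): δ = 118.45°  ·
antipodal pairs: 1

count = 1; pairs: (0,4)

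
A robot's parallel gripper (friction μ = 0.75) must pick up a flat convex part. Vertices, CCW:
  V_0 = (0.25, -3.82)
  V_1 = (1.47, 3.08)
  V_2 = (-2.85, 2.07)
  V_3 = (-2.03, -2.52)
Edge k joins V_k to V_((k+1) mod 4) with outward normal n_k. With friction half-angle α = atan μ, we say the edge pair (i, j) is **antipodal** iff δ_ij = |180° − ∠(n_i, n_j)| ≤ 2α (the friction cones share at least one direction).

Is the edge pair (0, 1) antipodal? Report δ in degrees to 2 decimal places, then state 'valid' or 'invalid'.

δ = 66.81°, valid

α = atan 0.75 = 36.87°;  2α = 73.74°
edge 0: e_0 = (+1.22, +6.90);  n_0 = (+0.9847, -0.1741)
edge 1: e_1 = (-4.32, -1.01);  n_1 = (-0.2277, +0.9737)
∠(n_0, n_1) = 113.19°
δ = |180° − 113.19°| = 66.81°
66.81° ≤ 2α = 73.74°  →  valid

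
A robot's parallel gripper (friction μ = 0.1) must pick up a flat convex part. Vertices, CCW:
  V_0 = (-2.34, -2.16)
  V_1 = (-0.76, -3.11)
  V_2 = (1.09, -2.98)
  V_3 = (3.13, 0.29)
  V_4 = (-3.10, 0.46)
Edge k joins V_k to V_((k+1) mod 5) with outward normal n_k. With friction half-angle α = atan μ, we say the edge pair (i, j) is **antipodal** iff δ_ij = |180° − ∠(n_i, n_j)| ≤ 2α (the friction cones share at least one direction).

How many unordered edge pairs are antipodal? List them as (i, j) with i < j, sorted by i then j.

count = 1; pairs: (1,3)

α = atan 0.1 = 5.71°;  2α = 11.42°
n_0 = (-0.5153, -0.8570)
n_1 = (+0.0701, -0.9975)
n_2 = (+0.8484, -0.5293)
n_3 = (+0.0273, +0.9996)
n_4 = (-0.9604, -0.2786)
  (0,1): δ = 144.96°  ·
  (0,2): δ = 90.94°  ·
  (0,3): δ = 29.45°  ·
  (0,4): δ = 137.19°  ·
  (1,2): δ = 125.98°  ·
  (1,3): δ = 5.58°  ✓
  (1,4): δ = 102.16°  ·
  (2,3): δ = 59.60°  ·
  (2,4): δ = 48.13°  ·
  (3,4): δ = 72.26°  ·
antipodal pairs: 1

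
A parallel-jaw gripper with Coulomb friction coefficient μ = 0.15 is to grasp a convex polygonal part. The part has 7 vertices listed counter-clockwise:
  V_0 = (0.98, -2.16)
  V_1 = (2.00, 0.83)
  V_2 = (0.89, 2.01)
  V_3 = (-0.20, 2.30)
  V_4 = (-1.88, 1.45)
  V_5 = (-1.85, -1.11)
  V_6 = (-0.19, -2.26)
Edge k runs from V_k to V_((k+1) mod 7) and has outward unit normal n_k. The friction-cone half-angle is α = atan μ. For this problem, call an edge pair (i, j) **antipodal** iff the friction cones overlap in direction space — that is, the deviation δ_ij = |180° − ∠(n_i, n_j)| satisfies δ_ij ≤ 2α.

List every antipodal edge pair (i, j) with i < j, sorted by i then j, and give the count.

count = 1; pairs: (1,5)

α = atan 0.15 = 8.53°;  2α = 17.06°
n_0 = (+0.9464, -0.3229)
n_1 = (+0.7284, +0.6852)
n_2 = (+0.2571, +0.9664)
n_3 = (-0.4515, +0.8923)
n_4 = (-0.9999, -0.0117)
n_5 = (-0.5695, -0.8220)
n_6 = (+0.0852, -0.9964)
  (0,1): δ = 117.91°  ·
  (0,2): δ = 86.06°  ·
  (0,3): δ = 44.33°  ·
  (0,4): δ = 19.51°  ·
  (0,5): δ = 74.12°  ·
  (0,6): δ = 113.72°  ·
  (1,2): δ = 148.15°  ·
  (1,3): δ = 106.41°  ·
  (1,4): δ = 42.58°  ·
  (1,5): δ = 12.04°  ✓
  (1,6): δ = 51.64°  ·
  (2,3): δ = 138.26°  ·
  (2,4): δ = 74.43°  ·
  (2,5): δ = 19.81°  ·
  (2,6): δ = 19.78°  ·
  (3,4): δ = 116.17°  ·
  (3,5): δ = 61.55°  ·
  (3,6): δ = 21.95°  ·
  (4,5): δ = 125.38°  ·
  (4,6): δ = 85.79°  ·
  (5,6): δ = 140.40°  ·
antipodal pairs: 1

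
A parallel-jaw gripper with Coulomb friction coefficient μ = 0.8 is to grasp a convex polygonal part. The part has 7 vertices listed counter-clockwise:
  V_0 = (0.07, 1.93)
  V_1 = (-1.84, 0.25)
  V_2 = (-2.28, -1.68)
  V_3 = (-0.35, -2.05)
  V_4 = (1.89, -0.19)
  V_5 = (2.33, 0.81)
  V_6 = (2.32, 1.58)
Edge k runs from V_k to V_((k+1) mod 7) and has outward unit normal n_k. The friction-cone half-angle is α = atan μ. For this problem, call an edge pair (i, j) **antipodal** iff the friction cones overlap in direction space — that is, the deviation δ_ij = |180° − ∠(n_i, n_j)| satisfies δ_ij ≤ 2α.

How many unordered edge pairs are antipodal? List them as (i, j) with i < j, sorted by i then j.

count = 10; pairs: (0,2), (0,3), (0,4), (0,5), (1,3), (1,4), (1,5), (2,6), (3,6), (4,6)

α = atan 0.8 = 38.66°;  2α = 77.32°
n_0 = (-0.6605, +0.7509)
n_1 = (-0.9750, +0.2223)
n_2 = (-0.1883, -0.9821)
n_3 = (+0.6388, -0.7693)
n_4 = (+0.9153, -0.4027)
n_5 = (+0.9999, +0.0130)
n_6 = (+0.1537, +0.9881)
  (0,1): δ = 144.18°  ·
  (0,2): δ = 52.19°  ✓
  (0,3): δ = 1.63°  ✓
  (0,4): δ = 24.92°  ✓
  (0,5): δ = 49.41°  ✓
  (0,6): δ = 129.82°  ·
  (1,2): δ = 88.01°  ·
  (1,3): δ = 37.45°  ✓
  (1,4): δ = 10.91°  ✓
  (1,5): δ = 13.59°  ✓
  (1,6): δ = 94.00°  ·
  (2,3): δ = 129.44°  ·
  (2,4): δ = 102.90°  ·
  (2,5): δ = 78.40°  ·
  (2,6): δ = 2.01°  ✓
  (3,4): δ = 153.45°  ·
  (3,5): δ = 128.96°  ·
  (3,6): δ = 48.55°  ✓
  (4,5): δ = 155.51°  ·
  (4,6): δ = 75.09°  ✓
  (5,6): δ = 99.59°  ·
antipodal pairs: 10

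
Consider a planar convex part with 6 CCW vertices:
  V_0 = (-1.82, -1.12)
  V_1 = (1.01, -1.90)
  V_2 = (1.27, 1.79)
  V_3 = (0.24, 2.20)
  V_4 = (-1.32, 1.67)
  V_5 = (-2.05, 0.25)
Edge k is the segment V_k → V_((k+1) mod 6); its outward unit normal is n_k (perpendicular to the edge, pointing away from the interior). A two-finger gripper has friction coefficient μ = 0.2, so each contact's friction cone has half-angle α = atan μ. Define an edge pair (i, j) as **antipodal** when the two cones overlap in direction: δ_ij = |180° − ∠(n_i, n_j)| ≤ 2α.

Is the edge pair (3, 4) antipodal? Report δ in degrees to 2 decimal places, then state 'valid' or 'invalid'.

α = atan 0.2 = 11.31°;  2α = 22.62°
edge 3: e_3 = (-1.56, -0.53);  n_3 = (-0.3217, +0.9468)
edge 4: e_4 = (-0.73, -1.42);  n_4 = (-0.8894, +0.4572)
∠(n_3, n_4) = 44.03°
δ = |180° − 44.03°| = 135.97°
135.97° > 2α = 22.62°  →  invalid

δ = 135.97°, invalid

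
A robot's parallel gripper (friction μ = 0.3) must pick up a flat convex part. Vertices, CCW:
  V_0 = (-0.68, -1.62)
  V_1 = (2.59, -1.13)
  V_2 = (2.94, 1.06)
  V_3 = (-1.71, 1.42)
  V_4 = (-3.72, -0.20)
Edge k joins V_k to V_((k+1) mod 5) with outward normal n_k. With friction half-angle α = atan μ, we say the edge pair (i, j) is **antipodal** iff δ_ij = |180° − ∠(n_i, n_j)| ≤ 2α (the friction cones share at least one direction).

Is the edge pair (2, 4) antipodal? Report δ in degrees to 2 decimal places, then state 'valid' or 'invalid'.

α = atan 0.3 = 16.70°;  2α = 33.40°
edge 2: e_2 = (-4.65, +0.36);  n_2 = (+0.0772, +0.9970)
edge 4: e_4 = (+3.04, -1.42);  n_4 = (-0.4232, -0.9060)
∠(n_2, n_4) = 159.39°
δ = |180° − 159.39°| = 20.61°
20.61° ≤ 2α = 33.40°  →  valid

δ = 20.61°, valid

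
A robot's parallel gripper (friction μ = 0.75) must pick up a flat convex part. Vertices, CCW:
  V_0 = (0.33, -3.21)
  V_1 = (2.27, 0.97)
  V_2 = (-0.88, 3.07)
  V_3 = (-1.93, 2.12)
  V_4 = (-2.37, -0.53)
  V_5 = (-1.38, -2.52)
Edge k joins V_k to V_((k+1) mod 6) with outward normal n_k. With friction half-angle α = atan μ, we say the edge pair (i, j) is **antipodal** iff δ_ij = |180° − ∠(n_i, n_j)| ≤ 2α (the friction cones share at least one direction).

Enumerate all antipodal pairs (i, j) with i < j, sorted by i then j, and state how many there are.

count = 7; pairs: (0,2), (0,3), (0,4), (1,3), (1,4), (1,5), (2,5)

α = atan 0.75 = 36.87°;  2α = 73.74°
n_0 = (+0.9071, -0.4210)
n_1 = (+0.5547, +0.8321)
n_2 = (-0.6709, +0.7415)
n_3 = (-0.9865, +0.1638)
n_4 = (-0.8953, -0.4454)
n_5 = (-0.3742, -0.9274)
  (0,1): δ = 98.79°  ·
  (0,2): δ = 22.97°  ✓
  (0,3): δ = 15.47°  ✓
  (0,4): δ = 51.35°  ✓
  (0,5): δ = 92.92°  ·
  (1,2): δ = 104.17°  ·
  (1,3): δ = 65.74°  ✓
  (1,4): δ = 29.86°  ✓
  (1,5): δ = 11.72°  ✓
  (2,3): δ = 141.56°  ·
  (2,4): δ = 105.69°  ·
  (2,5): δ = 64.11°  ✓
  (3,4): δ = 144.12°  ·
  (3,5): δ = 102.55°  ·
  (4,5): δ = 138.42°  ·
antipodal pairs: 7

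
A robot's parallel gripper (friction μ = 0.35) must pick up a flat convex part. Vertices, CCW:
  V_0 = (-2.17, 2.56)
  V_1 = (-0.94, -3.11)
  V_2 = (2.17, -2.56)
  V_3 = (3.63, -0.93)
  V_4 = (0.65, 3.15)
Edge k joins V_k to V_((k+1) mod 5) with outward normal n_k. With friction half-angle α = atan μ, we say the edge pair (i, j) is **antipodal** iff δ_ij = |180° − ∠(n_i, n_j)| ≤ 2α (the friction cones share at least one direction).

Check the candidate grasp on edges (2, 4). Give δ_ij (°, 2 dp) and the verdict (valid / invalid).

δ = 36.33°, valid

α = atan 0.35 = 19.29°;  2α = 38.58°
edge 2: e_2 = (+1.46, +1.63);  n_2 = (+0.7449, -0.6672)
edge 4: e_4 = (-2.82, -0.59);  n_4 = (-0.2048, +0.9788)
∠(n_2, n_4) = 143.67°
δ = |180° − 143.67°| = 36.33°
36.33° ≤ 2α = 38.58°  →  valid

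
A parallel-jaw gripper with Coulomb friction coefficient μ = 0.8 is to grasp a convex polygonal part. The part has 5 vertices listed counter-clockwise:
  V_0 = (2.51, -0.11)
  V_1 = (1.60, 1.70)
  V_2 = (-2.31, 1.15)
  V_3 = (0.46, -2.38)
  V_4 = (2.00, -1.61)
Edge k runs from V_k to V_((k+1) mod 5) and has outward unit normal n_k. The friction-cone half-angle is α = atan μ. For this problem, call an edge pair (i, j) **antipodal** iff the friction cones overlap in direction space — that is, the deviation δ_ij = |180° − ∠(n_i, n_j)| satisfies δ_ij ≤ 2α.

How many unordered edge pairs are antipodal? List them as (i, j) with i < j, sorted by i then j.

α = atan 0.8 = 38.66°;  2α = 77.32°
n_0 = (+0.8934, +0.4492)
n_1 = (-0.1393, +0.9903)
n_2 = (-0.7867, -0.6173)
n_3 = (+0.4472, -0.8944)
n_4 = (+0.9468, -0.3219)
  (0,1): δ = 108.68°  ·
  (0,2): δ = 11.43°  ✓
  (0,3): δ = 89.87°  ·
  (0,4): δ = 134.53°  ·
  (1,2): δ = 59.89°  ✓
  (1,3): δ = 18.56°  ✓
  (1,4): δ = 63.21°  ✓
  (2,3): δ = 101.56°  ·
  (2,4): δ = 56.90°  ✓
  (3,4): δ = 135.34°  ·
antipodal pairs: 5

count = 5; pairs: (0,2), (1,2), (1,3), (1,4), (2,4)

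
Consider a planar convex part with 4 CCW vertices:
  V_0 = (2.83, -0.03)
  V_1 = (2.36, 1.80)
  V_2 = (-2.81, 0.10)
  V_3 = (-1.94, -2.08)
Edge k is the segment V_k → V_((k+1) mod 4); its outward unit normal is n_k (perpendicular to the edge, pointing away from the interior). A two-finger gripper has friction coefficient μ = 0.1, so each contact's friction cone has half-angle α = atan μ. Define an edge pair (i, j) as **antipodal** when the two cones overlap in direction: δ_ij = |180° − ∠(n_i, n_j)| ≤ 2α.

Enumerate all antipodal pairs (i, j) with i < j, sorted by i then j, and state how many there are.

count = 2; pairs: (0,2), (1,3)

α = atan 0.1 = 5.71°;  2α = 11.42°
n_0 = (+0.9686, +0.2488)
n_1 = (-0.3124, +0.9500)
n_2 = (-0.9288, -0.3707)
n_3 = (+0.3948, -0.9187)
  (0,1): δ = 86.20°  ·
  (0,2): δ = 7.35°  ✓
  (0,3): δ = 98.85°  ·
  (1,2): δ = 86.45°  ·
  (1,3): δ = 5.05°  ✓
  (2,3): δ = 88.50°  ·
antipodal pairs: 2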